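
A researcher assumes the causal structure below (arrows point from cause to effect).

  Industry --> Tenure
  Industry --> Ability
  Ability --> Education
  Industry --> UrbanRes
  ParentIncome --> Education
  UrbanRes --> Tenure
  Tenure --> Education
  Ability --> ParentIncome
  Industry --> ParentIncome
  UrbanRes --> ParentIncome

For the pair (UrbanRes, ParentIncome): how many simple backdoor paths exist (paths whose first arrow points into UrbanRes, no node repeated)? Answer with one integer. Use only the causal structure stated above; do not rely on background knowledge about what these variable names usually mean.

A backdoor path from UrbanRes to ParentIncome is any simple undirected path whose first edge points into UrbanRes (i.e. leaves UrbanRes via a parent).
Parents of UrbanRes: {Industry}.
Enumerating:
  P1: UrbanRes <- Industry -> Tenure -> Education <- Ability -> ParentIncome
  P2: UrbanRes <- Industry -> Tenure -> Education <- ParentIncome
  P3: UrbanRes <- Industry -> Ability -> ParentIncome
  P4: UrbanRes <- Industry -> Ability -> Education <- ParentIncome
  P5: UrbanRes <- Industry -> ParentIncome
That exhausts the simple backdoor paths. Count: 5.

5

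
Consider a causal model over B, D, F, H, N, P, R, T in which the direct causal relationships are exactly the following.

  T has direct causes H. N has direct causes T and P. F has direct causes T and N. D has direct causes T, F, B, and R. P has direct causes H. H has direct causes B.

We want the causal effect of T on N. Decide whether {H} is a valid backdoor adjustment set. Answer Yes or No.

Backdoor paths from T to N (paths whose first edge points into T):
  P1: T <- H <- B -> D <- F <- N
  P2: T <- H -> P -> N
Condition 1 (no descendant of T in the set): holds — descendants of T are {D, F, N}; none are in {H}.
Condition 2 (every backdoor path blocked by {H}):
  P1: blocked at chain node H ∈ conditioning set.
  P2: blocked at fork node H ∈ conditioning set.
{H} satisfies the backdoor criterion.

Yes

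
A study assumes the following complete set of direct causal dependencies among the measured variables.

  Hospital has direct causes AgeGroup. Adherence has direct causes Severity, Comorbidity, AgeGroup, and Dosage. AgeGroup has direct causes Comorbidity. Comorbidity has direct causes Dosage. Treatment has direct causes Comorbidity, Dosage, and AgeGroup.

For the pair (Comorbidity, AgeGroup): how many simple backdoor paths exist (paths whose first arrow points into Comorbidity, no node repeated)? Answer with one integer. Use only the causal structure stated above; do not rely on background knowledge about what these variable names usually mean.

2

A backdoor path from Comorbidity to AgeGroup is any simple undirected path whose first edge points into Comorbidity (i.e. leaves Comorbidity via a parent).
Parents of Comorbidity: {Dosage}.
Enumerating:
  P1: Comorbidity <- Dosage -> Adherence <- AgeGroup
  P2: Comorbidity <- Dosage -> Treatment <- AgeGroup
That exhausts the simple backdoor paths. Count: 2.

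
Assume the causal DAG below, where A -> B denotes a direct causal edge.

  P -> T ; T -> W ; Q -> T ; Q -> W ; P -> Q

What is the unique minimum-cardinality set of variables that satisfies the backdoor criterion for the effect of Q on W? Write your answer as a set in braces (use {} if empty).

Variables eligible for adjustment (non-descendants of Q, excluding Q and W): {P}.
Backdoor paths from Q to W:
  P1: Q <- P -> T -> W
The empty set is not sufficient: P1 (Q <- P -> T -> W) has no collider blocking it and no conditioned non-collider, so it is open.
Try {P}:
  P1: blocked at fork node P ∈ conditioning set.
{P} contains no descendant of Q and blocks every backdoor path.
{P} is the unique smallest valid adjustment set.

{P}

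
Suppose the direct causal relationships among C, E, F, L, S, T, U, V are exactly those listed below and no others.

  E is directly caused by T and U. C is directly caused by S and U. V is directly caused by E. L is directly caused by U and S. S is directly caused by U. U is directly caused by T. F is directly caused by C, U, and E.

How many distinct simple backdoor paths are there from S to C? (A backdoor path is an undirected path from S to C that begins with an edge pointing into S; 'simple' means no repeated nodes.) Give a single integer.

A backdoor path from S to C is any simple undirected path whose first edge points into S (i.e. leaves S via a parent).
Parents of S: {U}.
Enumerating:
  P1: S <- U <- T -> E -> F <- C
  P2: S <- U -> E -> F <- C
  P3: S <- U -> C
  P4: S <- U -> F <- C
That exhausts the simple backdoor paths. Count: 4.

4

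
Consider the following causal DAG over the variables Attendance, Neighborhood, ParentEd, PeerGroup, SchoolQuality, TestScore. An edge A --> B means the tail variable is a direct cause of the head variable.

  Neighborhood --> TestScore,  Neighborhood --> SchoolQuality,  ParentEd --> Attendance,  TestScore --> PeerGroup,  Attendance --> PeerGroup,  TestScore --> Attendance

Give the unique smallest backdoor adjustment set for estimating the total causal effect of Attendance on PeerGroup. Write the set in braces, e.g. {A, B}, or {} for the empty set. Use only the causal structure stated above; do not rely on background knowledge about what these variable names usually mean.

Variables eligible for adjustment (non-descendants of Attendance, excluding Attendance and PeerGroup): {Neighborhood, ParentEd, SchoolQuality, TestScore}.
Backdoor paths from Attendance to PeerGroup:
  P1: Attendance <- TestScore -> PeerGroup
The empty set is not sufficient: P1 (Attendance <- TestScore -> PeerGroup) has no collider blocking it and no conditioned non-collider, so it is open.
Try {TestScore}:
  P1: blocked at fork node TestScore ∈ conditioning set.
{TestScore} contains no descendant of Attendance and blocks every backdoor path.
No other singleton works — e.g. {Neighborhood} leaves P1 open — so {TestScore} is the unique smallest valid adjustment set.

{TestScore}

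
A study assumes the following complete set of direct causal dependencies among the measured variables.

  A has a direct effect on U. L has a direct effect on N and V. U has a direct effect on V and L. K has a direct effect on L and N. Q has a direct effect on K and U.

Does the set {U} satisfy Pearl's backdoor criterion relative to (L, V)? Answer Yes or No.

Backdoor paths from L to V (paths whose first edge points into L):
  P1: L <- K <- Q -> U -> V
  P2: L <- U -> V
Condition 1 (no descendant of L in the set): holds — descendants of L are {N, V}; none are in {U}.
Condition 2 (every backdoor path blocked by {U}):
  P1: blocked at chain node U ∈ conditioning set.
  P2: blocked at fork node U ∈ conditioning set.
{U} satisfies the backdoor criterion.

Yes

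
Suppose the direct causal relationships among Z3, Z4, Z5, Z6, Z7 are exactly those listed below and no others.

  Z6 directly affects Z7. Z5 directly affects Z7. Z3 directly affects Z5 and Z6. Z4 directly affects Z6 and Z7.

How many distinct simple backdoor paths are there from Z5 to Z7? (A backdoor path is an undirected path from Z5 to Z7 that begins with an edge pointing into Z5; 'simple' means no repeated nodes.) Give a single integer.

2

A backdoor path from Z5 to Z7 is any simple undirected path whose first edge points into Z5 (i.e. leaves Z5 via a parent).
Parents of Z5: {Z3}.
Enumerating:
  P1: Z5 <- Z3 -> Z6 <- Z4 -> Z7
  P2: Z5 <- Z3 -> Z6 -> Z7
That exhausts the simple backdoor paths. Count: 2.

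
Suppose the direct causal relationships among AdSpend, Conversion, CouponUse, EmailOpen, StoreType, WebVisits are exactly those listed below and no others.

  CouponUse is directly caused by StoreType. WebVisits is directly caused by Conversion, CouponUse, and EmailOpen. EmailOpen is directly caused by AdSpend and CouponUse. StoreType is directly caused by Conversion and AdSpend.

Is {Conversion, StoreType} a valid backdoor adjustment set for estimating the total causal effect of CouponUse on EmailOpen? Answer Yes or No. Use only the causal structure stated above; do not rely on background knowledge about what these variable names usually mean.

Yes

Backdoor paths from CouponUse to EmailOpen (paths whose first edge points into CouponUse):
  P1: CouponUse <- StoreType <- AdSpend -> EmailOpen
  P2: CouponUse <- StoreType <- Conversion -> WebVisits <- EmailOpen
Condition 1 (no descendant of CouponUse in the set): holds — descendants of CouponUse are {EmailOpen, WebVisits}; none are in {Conversion, StoreType}.
Condition 2 (every backdoor path blocked by {Conversion, StoreType}):
  P1: blocked at chain node StoreType ∈ conditioning set.
  P2: blocked at chain node StoreType ∈ conditioning set.
{Conversion, StoreType} satisfies the backdoor criterion.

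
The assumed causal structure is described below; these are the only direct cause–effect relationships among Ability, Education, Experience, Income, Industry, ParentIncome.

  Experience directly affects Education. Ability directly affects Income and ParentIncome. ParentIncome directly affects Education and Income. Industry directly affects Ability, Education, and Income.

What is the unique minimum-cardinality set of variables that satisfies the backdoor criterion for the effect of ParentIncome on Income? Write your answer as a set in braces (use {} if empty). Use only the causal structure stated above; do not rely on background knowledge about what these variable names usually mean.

Variables eligible for adjustment (non-descendants of ParentIncome, excluding ParentIncome and Income): {Ability, Experience, Industry}.
Backdoor paths from ParentIncome to Income:
  P1: ParentIncome <- Ability <- Industry -> Income
  P2: ParentIncome <- Ability -> Income
The empty set is not sufficient: P1 (ParentIncome <- Ability <- Industry -> Income) has no collider blocking it and no conditioned non-collider, so it is open.
Try {Ability}:
  P1: blocked at chain node Ability ∈ conditioning set.
  P2: blocked at fork node Ability ∈ conditioning set.
{Ability} contains no descendant of ParentIncome and blocks every backdoor path.
No other singleton works — e.g. {Experience} leaves P1 open — so {Ability} is the unique smallest valid adjustment set.

{Ability}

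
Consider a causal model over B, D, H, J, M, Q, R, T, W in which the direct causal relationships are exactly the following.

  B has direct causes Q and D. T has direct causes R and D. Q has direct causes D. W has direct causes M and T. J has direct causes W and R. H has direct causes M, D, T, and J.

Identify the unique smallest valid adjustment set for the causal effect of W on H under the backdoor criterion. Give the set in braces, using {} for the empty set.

{M, T}

Variables eligible for adjustment (non-descendants of W, excluding W and H): {B, D, M, Q, R, T}.
Backdoor paths from W to H:
  P1: W <- M -> H
  P2: W <- T <- R -> J -> H
  P3: W <- T <- D -> H
  P4: W <- T -> H
The empty set is not sufficient: P1 (W <- M -> H) has no collider blocking it and no conditioned non-collider, so it is open.
Try {M, T}:
  P1: blocked at fork node M ∈ conditioning set.
  P2: blocked at chain node T ∈ conditioning set.
  P3: blocked at chain node T ∈ conditioning set.
  P4: blocked at fork node T ∈ conditioning set.
{M, T} contains no descendant of W and blocks every backdoor path.
Every element of {M, T} is needed (dropping M leaves P1 open; dropping T leaves P2 open), so no proper subset is valid.
Among all size-2 subsets of the eligible variables, only {M, T} blocks every backdoor path, so it is the unique smallest valid adjustment set.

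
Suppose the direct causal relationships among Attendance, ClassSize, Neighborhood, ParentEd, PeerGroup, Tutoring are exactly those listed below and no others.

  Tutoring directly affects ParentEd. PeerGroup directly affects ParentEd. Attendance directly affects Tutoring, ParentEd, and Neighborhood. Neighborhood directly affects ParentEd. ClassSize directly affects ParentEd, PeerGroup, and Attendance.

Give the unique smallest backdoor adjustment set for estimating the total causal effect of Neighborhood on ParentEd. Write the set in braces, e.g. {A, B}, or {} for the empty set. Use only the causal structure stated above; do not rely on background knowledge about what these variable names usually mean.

Variables eligible for adjustment (non-descendants of Neighborhood, excluding Neighborhood and ParentEd): {Attendance, ClassSize, PeerGroup, Tutoring}.
Backdoor paths from Neighborhood to ParentEd:
  P1: Neighborhood <- Attendance <- ClassSize -> PeerGroup -> ParentEd
  P2: Neighborhood <- Attendance <- ClassSize -> ParentEd
  P3: Neighborhood <- Attendance -> Tutoring -> ParentEd
  P4: Neighborhood <- Attendance -> ParentEd
The empty set is not sufficient: P1 (Neighborhood <- Attendance <- ClassSize -> PeerGroup -> ParentEd) has no collider blocking it and no conditioned non-collider, so it is open.
Try {Attendance}:
  P1: blocked at chain node Attendance ∈ conditioning set.
  P2: blocked at chain node Attendance ∈ conditioning set.
  P3: blocked at fork node Attendance ∈ conditioning set.
  P4: blocked at fork node Attendance ∈ conditioning set.
{Attendance} contains no descendant of Neighborhood and blocks every backdoor path.
No other singleton works — e.g. {ClassSize} leaves P3 open — so {Attendance} is the unique smallest valid adjustment set.

{Attendance}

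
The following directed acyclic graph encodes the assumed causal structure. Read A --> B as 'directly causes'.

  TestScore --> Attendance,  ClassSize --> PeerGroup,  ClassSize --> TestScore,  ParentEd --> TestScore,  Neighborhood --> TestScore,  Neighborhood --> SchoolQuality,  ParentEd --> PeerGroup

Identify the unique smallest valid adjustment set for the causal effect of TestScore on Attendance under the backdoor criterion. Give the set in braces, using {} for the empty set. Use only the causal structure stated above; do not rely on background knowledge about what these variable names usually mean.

Variables eligible for adjustment (non-descendants of TestScore, excluding TestScore and Attendance): {ClassSize, Neighborhood, ParentEd, PeerGroup, SchoolQuality}.
Backdoor paths from TestScore to Attendance:
  (none)
With no backdoor paths the empty set already satisfies the criterion, and it is trivially minimal.

{}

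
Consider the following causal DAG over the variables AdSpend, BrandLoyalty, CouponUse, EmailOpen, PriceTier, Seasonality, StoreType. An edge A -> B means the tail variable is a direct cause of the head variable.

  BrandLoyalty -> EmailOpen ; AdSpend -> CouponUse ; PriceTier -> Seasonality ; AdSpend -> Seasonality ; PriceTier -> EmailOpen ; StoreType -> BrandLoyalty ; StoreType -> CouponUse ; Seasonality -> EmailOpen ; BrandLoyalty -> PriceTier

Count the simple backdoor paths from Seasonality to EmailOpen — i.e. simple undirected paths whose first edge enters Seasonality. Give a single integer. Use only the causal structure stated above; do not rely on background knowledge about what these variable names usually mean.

4

A backdoor path from Seasonality to EmailOpen is any simple undirected path whose first edge points into Seasonality (i.e. leaves Seasonality via a parent).
Parents of Seasonality: {AdSpend, PriceTier}.
Enumerating:
  P1: Seasonality <- AdSpend -> CouponUse <- StoreType -> BrandLoyalty -> PriceTier -> EmailOpen
  P2: Seasonality <- AdSpend -> CouponUse <- StoreType -> BrandLoyalty -> EmailOpen
  P3: Seasonality <- PriceTier <- BrandLoyalty -> EmailOpen
  P4: Seasonality <- PriceTier -> EmailOpen
That exhausts the simple backdoor paths. Count: 4.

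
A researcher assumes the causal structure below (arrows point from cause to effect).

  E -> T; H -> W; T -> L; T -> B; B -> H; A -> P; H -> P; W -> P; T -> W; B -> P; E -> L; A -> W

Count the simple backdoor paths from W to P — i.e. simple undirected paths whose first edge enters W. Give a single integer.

5

A backdoor path from W to P is any simple undirected path whose first edge points into W (i.e. leaves W via a parent).
Parents of W: {A, H, T}.
Enumerating:
  P1: W <- T -> B -> H -> P
  P2: W <- T -> B -> P
  P3: W <- H <- B -> P
  P4: W <- H -> P
  P5: W <- A -> P
That exhausts the simple backdoor paths. Count: 5.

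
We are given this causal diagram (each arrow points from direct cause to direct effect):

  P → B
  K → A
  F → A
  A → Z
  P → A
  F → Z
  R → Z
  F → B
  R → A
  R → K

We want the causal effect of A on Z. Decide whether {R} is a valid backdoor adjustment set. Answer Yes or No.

Backdoor paths from A to Z (paths whose first edge points into A):
  P1: A <- R -> Z
  P2: A <- K <- R -> Z
  P3: A <- F -> Z
  P4: A <- P -> B <- F -> Z
Condition 1 (no descendant of A in the set): holds — descendants of A are {Z}; none are in {R}.
Condition 2 (every backdoor path blocked by {R}):
  P1: blocked at fork node R ∈ conditioning set.
  P2: blocked at fork node R ∈ conditioning set.
  P3: open — no interior node is in the conditioning set.
  P4: blocked at collider B (neither it nor any descendant is in the conditioning set).
{R} does not satisfy the backdoor criterion.

No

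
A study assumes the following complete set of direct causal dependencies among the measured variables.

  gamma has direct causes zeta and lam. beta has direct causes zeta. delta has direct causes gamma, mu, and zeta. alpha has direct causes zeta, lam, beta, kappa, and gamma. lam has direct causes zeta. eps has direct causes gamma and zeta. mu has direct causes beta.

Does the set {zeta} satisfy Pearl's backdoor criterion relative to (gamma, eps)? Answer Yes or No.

Backdoor paths from gamma to eps (paths whose first edge points into gamma):
  P1: gamma <- zeta -> eps
  P2: gamma <- lam <- zeta -> eps
  P3: gamma <- lam -> alpha <- zeta -> eps
  P4: gamma <- lam -> alpha <- beta <- zeta -> eps
  P5: gamma <- lam -> alpha <- beta -> mu -> delta <- zeta -> eps
Condition 1 (no descendant of gamma in the set): holds — descendants of gamma are {alpha, delta, eps}; none are in {zeta}.
Condition 2 (every backdoor path blocked by {zeta}):
  P1: blocked at fork node zeta ∈ conditioning set.
  P2: blocked at fork node zeta ∈ conditioning set.
  P3: blocked at collider alpha (neither it nor any descendant is in the conditioning set).
  P4: blocked at collider alpha (neither it nor any descendant is in the conditioning set).
  P5: blocked at collider alpha (neither it nor any descendant is in the conditioning set).
{zeta} satisfies the backdoor criterion.

Yes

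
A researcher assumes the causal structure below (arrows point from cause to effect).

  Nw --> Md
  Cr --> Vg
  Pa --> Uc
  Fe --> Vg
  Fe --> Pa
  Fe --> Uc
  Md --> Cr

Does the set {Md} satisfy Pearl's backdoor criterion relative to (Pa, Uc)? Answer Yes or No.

No

Backdoor paths from Pa to Uc (paths whose first edge points into Pa):
  P1: Pa <- Fe -> Uc
Condition 1 (no descendant of Pa in the set): holds — descendants of Pa are {Uc}; none are in {Md}.
Condition 2 (every backdoor path blocked by {Md}):
  P1: open — no interior node is in the conditioning set.
{Md} does not satisfy the backdoor criterion.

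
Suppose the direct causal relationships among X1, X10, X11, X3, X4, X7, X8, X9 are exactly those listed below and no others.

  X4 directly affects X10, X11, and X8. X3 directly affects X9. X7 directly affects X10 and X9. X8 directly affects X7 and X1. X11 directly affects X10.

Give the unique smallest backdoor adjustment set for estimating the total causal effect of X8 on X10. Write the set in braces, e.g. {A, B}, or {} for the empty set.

Variables eligible for adjustment (non-descendants of X8, excluding X8 and X10): {X11, X3, X4}.
Backdoor paths from X8 to X10:
  P1: X8 <- X4 -> X11 -> X10
  P2: X8 <- X4 -> X10
The empty set is not sufficient: P1 (X8 <- X4 -> X11 -> X10) has no collider blocking it and no conditioned non-collider, so it is open.
Try {X4}:
  P1: blocked at fork node X4 ∈ conditioning set.
  P2: blocked at fork node X4 ∈ conditioning set.
{X4} contains no descendant of X8 and blocks every backdoor path.
No other singleton works — e.g. {X3} leaves P1 open — so {X4} is the unique smallest valid adjustment set.

{X4}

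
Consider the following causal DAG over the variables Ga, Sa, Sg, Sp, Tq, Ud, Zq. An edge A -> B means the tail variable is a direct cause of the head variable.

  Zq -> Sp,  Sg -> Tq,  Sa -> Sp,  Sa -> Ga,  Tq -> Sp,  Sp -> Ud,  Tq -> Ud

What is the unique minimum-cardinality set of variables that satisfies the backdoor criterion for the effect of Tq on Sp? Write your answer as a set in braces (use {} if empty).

Variables eligible for adjustment (non-descendants of Tq, excluding Tq and Sp): {Ga, Sa, Sg, Zq}.
Backdoor paths from Tq to Sp:
  (none)
With no backdoor paths the empty set already satisfies the criterion, and it is trivially minimal.

{}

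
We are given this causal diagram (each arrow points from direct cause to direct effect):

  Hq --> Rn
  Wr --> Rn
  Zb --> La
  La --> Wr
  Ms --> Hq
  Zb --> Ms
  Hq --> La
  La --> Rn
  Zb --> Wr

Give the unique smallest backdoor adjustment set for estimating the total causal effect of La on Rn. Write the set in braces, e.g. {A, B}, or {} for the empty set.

Variables eligible for adjustment (non-descendants of La, excluding La and Rn): {Hq, Ms, Zb}.
Backdoor paths from La to Rn:
  P1: La <- Zb -> Ms -> Hq -> Rn
  P2: La <- Zb -> Wr -> Rn
  P3: La <- Hq <- Ms <- Zb -> Wr -> Rn
  P4: La <- Hq -> Rn
The empty set is not sufficient: P1 (La <- Zb -> Ms -> Hq -> Rn) has no collider blocking it and no conditioned non-collider, so it is open.
Try {Hq, Zb}:
  P1: blocked at fork node Zb ∈ conditioning set.
  P2: blocked at fork node Zb ∈ conditioning set.
  P3: blocked at chain node Hq ∈ conditioning set.
  P4: blocked at fork node Hq ∈ conditioning set.
{Hq, Zb} contains no descendant of La and blocks every backdoor path.
Every element of {Hq, Zb} is needed (dropping Hq leaves P4 open; dropping Zb leaves P2 open), so no proper subset is valid.
Among all size-2 subsets of the eligible variables, only {Hq, Zb} blocks every backdoor path, so it is the unique smallest valid adjustment set.

{Hq, Zb}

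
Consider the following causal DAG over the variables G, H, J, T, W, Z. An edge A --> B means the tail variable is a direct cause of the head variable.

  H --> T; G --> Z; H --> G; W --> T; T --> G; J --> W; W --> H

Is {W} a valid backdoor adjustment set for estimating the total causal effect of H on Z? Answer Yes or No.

Yes

Backdoor paths from H to Z (paths whose first edge points into H):
  P1: H <- W -> T -> G -> Z
Condition 1 (no descendant of H in the set): holds — descendants of H are {G, T, Z}; none are in {W}.
Condition 2 (every backdoor path blocked by {W}):
  P1: blocked at fork node W ∈ conditioning set.
{W} satisfies the backdoor criterion.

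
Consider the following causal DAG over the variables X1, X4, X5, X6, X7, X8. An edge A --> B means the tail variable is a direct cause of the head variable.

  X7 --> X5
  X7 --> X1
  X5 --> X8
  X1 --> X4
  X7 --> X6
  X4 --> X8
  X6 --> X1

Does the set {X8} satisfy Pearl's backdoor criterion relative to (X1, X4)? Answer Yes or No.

No

Backdoor paths from X1 to X4 (paths whose first edge points into X1):
  P1: X1 <- X7 -> X5 -> X8 <- X4
  P2: X1 <- X6 <- X7 -> X5 -> X8 <- X4
Condition 1 (no descendant of X1 in the set): FAILS — X8 is a descendant of X1.
Condition 2 (every backdoor path blocked by {X8}):
  P1: open — collider(s) X8 are conditioned on (or have a conditioned descendant) and no non-collider on the path is in the set.
  P2: open — collider(s) X8 are conditioned on (or have a conditioned descendant) and no non-collider on the path is in the set.
{X8} does not satisfy the backdoor criterion.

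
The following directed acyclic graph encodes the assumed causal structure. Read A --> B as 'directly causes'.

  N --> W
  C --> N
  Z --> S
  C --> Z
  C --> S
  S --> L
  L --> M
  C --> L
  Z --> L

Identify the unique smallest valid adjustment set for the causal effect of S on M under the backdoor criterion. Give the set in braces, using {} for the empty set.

Variables eligible for adjustment (non-descendants of S, excluding S and M): {C, N, W, Z}.
Backdoor paths from S to M:
  P1: S <- C -> Z -> L -> M
  P2: S <- C -> L -> M
  P3: S <- Z <- C -> L -> M
  P4: S <- Z -> L -> M
The empty set is not sufficient: P1 (S <- C -> Z -> L -> M) has no collider blocking it and no conditioned non-collider, so it is open.
Try {C, Z}:
  P1: blocked at fork node C ∈ conditioning set.
  P2: blocked at fork node C ∈ conditioning set.
  P3: blocked at chain node Z ∈ conditioning set.
  P4: blocked at fork node Z ∈ conditioning set.
{C, Z} contains no descendant of S and blocks every backdoor path.
Every element of {C, Z} is needed (dropping C leaves P2 open; dropping Z leaves P4 open), so no proper subset is valid.
Among all size-2 subsets of the eligible variables, only {C, Z} blocks every backdoor path, so it is the unique smallest valid adjustment set.

{C, Z}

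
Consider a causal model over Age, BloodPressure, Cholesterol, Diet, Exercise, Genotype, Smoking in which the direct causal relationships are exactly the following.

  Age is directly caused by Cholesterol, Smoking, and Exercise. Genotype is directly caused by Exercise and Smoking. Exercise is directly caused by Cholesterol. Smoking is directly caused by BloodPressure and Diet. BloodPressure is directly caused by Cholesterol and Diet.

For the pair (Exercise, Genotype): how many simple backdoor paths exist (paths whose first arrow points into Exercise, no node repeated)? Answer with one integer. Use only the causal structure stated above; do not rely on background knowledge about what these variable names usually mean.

3

A backdoor path from Exercise to Genotype is any simple undirected path whose first edge points into Exercise (i.e. leaves Exercise via a parent).
Parents of Exercise: {Cholesterol}.
Enumerating:
  P1: Exercise <- Cholesterol -> BloodPressure <- Diet -> Smoking -> Genotype
  P2: Exercise <- Cholesterol -> BloodPressure -> Smoking -> Genotype
  P3: Exercise <- Cholesterol -> Age <- Smoking -> Genotype
That exhausts the simple backdoor paths. Count: 3.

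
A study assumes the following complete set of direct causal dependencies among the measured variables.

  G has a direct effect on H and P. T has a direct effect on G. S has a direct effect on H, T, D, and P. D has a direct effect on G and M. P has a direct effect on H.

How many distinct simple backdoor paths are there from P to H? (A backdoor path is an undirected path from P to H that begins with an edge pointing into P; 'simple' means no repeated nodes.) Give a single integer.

A backdoor path from P to H is any simple undirected path whose first edge points into P (i.e. leaves P via a parent).
Parents of P: {G, S}.
Enumerating:
  P1: P <- S -> T -> G -> H
  P2: P <- S -> D -> G -> H
  P3: P <- S -> H
  P4: P <- G <- T <- S -> H
  P5: P <- G <- D <- S -> H
  P6: P <- G -> H
That exhausts the simple backdoor paths. Count: 6.

6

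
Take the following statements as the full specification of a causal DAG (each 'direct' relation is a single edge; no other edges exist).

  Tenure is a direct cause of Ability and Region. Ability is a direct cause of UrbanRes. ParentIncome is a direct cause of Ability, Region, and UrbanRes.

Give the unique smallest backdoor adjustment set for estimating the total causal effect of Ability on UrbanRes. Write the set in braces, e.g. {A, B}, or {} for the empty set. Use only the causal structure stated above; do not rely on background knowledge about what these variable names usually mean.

{ParentIncome}

Variables eligible for adjustment (non-descendants of Ability, excluding Ability and UrbanRes): {ParentIncome, Region, Tenure}.
Backdoor paths from Ability to UrbanRes:
  P1: Ability <- Tenure -> Region <- ParentIncome -> UrbanRes
  P2: Ability <- ParentIncome -> UrbanRes
The empty set is not sufficient: P2 (Ability <- ParentIncome -> UrbanRes) has no collider blocking it and no conditioned non-collider, so it is open.
Try {ParentIncome}:
  P1: blocked at collider Region (neither it nor any descendant is in the conditioning set).
  P2: blocked at fork node ParentIncome ∈ conditioning set.
{ParentIncome} contains no descendant of Ability and blocks every backdoor path.
No other singleton works — e.g. {Tenure} leaves P2 open — so {ParentIncome} is the unique smallest valid adjustment set.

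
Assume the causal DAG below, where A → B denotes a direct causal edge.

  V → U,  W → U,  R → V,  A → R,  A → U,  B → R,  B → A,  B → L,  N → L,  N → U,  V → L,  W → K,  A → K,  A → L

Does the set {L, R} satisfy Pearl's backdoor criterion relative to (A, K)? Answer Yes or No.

No

Backdoor paths from A to K (paths whose first edge points into A):
  P1: A <- B -> R -> V -> U <- W -> K
  P2: A <- B -> R -> V -> L <- N -> U <- W -> K
  P3: A <- B -> L <- N -> U <- W -> K
  P4: A <- B -> L <- V -> U <- W -> K
Condition 1 (no descendant of A in the set): FAILS — L and R are descendants of A.
Condition 2 (every backdoor path blocked by {L, R}):
  P1: blocked at chain node R ∈ conditioning set.
  P2: blocked at chain node R ∈ conditioning set.
  P3: blocked at collider U (neither it nor any descendant is in the conditioning set).
  P4: blocked at collider U (neither it nor any descendant is in the conditioning set).
{L, R} does not satisfy the backdoor criterion.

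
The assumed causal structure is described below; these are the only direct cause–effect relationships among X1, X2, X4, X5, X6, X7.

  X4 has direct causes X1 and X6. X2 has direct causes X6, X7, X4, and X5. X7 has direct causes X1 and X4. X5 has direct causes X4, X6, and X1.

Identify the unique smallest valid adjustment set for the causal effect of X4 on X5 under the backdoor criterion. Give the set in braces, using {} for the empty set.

Variables eligible for adjustment (non-descendants of X4, excluding X4 and X5): {X1, X6}.
Backdoor paths from X4 to X5:
  P1: X4 <- X6 -> X5
  P2: X4 <- X6 -> X2 <- X7 <- X1 -> X5
  P3: X4 <- X6 -> X2 <- X5
  P4: X4 <- X1 -> X7 -> X2 <- X6 -> X5
  P5: X4 <- X1 -> X7 -> X2 <- X5
  P6: X4 <- X1 -> X5
The empty set is not sufficient: P1 (X4 <- X6 -> X5) has no collider blocking it and no conditioned non-collider, so it is open.
Try {X1, X6}:
  P1: blocked at fork node X6 ∈ conditioning set.
  P2: blocked at fork node X6 ∈ conditioning set.
  P3: blocked at fork node X6 ∈ conditioning set.
  P4: blocked at fork node X1 ∈ conditioning set.
  P5: blocked at fork node X1 ∈ conditioning set.
  P6: blocked at fork node X1 ∈ conditioning set.
{X1, X6} contains no descendant of X4 and blocks every backdoor path.
Every element of {X1, X6} is needed (dropping X1 leaves P6 open; dropping X6 leaves P1 open), so no proper subset is valid.
Among all size-2 subsets of the eligible variables, only {X1, X6} blocks every backdoor path, so it is the unique smallest valid adjustment set.

{X1, X6}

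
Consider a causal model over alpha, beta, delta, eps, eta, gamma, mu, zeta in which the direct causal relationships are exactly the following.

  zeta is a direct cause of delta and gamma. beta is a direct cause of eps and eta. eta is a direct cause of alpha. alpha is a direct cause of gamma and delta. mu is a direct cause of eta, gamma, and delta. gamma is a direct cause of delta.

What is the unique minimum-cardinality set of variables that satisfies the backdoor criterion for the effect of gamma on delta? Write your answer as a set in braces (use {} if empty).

Variables eligible for adjustment (non-descendants of gamma, excluding gamma and delta): {alpha, beta, eps, eta, mu, zeta}.
Backdoor paths from gamma to delta:
  P1: gamma <- mu -> eta -> alpha -> delta
  P2: gamma <- mu -> delta
  P3: gamma <- alpha <- eta <- mu -> delta
  P4: gamma <- alpha -> delta
  P5: gamma <- zeta -> delta
The empty set is not sufficient: P1 (gamma <- mu -> eta -> alpha -> delta) has no collider blocking it and no conditioned non-collider, so it is open.
Try {alpha, mu, zeta}:
  P1: blocked at fork node mu ∈ conditioning set.
  P2: blocked at fork node mu ∈ conditioning set.
  P3: blocked at chain node alpha ∈ conditioning set.
  P4: blocked at fork node alpha ∈ conditioning set.
  P5: blocked at fork node zeta ∈ conditioning set.
{alpha, mu, zeta} contains no descendant of gamma and blocks every backdoor path.
Every element of {alpha, mu, zeta} is needed (dropping alpha leaves P4 open; dropping mu leaves P2 open; dropping zeta leaves P5 open), so no proper subset is valid.
Among all size-3 subsets of the eligible variables, only {alpha, mu, zeta} blocks every backdoor path, so it is the unique smallest valid adjustment set.

{alpha, mu, zeta}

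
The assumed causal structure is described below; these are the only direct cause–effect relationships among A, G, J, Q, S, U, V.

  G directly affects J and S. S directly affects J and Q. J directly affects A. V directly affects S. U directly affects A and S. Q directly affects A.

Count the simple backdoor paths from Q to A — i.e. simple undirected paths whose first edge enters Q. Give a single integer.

A backdoor path from Q to A is any simple undirected path whose first edge points into Q (i.e. leaves Q via a parent).
Parents of Q: {S}.
Enumerating:
  P1: Q <- S <- G -> J -> A
  P2: Q <- S <- U -> A
  P3: Q <- S -> J -> A
That exhausts the simple backdoor paths. Count: 3.

3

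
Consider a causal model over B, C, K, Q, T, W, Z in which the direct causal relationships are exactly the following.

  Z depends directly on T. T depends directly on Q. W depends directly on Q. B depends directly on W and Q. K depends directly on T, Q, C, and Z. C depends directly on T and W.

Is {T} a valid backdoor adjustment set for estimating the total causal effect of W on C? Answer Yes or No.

Backdoor paths from W to C (paths whose first edge points into W):
  P1: W <- Q -> T -> Z -> K <- C
  P2: W <- Q -> T -> C
  P3: W <- Q -> T -> K <- C
  P4: W <- Q -> K <- T -> C
  P5: W <- Q -> K <- Z <- T -> C
  P6: W <- Q -> K <- C
Condition 1 (no descendant of W in the set): holds — descendants of W are {B, C, K}; none are in {T}.
Condition 2 (every backdoor path blocked by {T}):
  P1: blocked at chain node T ∈ conditioning set.
  P2: blocked at chain node T ∈ conditioning set.
  P3: blocked at chain node T ∈ conditioning set.
  P4: blocked at collider K (neither it nor any descendant is in the conditioning set).
  P5: blocked at collider K (neither it nor any descendant is in the conditioning set).
  P6: blocked at collider K (neither it nor any descendant is in the conditioning set).
{T} satisfies the backdoor criterion.

Yes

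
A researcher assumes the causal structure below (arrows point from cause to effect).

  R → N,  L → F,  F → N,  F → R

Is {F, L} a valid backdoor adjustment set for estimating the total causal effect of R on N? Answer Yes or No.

Yes

Backdoor paths from R to N (paths whose first edge points into R):
  P1: R <- F -> N
Condition 1 (no descendant of R in the set): holds — descendants of R are {N}; none are in {F, L}.
Condition 2 (every backdoor path blocked by {F, L}):
  P1: blocked at fork node F ∈ conditioning set.
{F, L} satisfies the backdoor criterion.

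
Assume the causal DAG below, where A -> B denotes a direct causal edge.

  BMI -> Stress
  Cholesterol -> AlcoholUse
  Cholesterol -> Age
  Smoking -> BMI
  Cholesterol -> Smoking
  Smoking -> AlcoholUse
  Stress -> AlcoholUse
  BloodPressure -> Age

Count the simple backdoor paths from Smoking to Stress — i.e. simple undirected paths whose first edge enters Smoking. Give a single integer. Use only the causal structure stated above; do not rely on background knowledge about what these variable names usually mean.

A backdoor path from Smoking to Stress is any simple undirected path whose first edge points into Smoking (i.e. leaves Smoking via a parent).
Parents of Smoking: {Cholesterol}.
Enumerating:
  P1: Smoking <- Cholesterol -> AlcoholUse <- Stress
That exhausts the simple backdoor paths. Count: 1.

1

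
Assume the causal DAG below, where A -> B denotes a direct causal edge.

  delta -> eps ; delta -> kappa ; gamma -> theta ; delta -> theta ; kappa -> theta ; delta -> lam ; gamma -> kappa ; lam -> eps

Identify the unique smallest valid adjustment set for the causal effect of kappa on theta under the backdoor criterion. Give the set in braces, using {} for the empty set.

{delta, gamma}

Variables eligible for adjustment (non-descendants of kappa, excluding kappa and theta): {delta, eps, gamma, lam}.
Backdoor paths from kappa to theta:
  P1: kappa <- gamma -> theta
  P2: kappa <- delta -> theta
The empty set is not sufficient: P1 (kappa <- gamma -> theta) has no collider blocking it and no conditioned non-collider, so it is open.
Try {delta, gamma}:
  P1: blocked at fork node gamma ∈ conditioning set.
  P2: blocked at fork node delta ∈ conditioning set.
{delta, gamma} contains no descendant of kappa and blocks every backdoor path.
Every element of {delta, gamma} is needed (dropping delta leaves P2 open; dropping gamma leaves P1 open), so no proper subset is valid.
Among all size-2 subsets of the eligible variables, only {delta, gamma} blocks every backdoor path, so it is the unique smallest valid adjustment set.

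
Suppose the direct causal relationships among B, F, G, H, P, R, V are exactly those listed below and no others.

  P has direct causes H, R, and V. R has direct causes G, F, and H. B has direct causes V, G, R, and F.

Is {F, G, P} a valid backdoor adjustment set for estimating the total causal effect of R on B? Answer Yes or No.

Backdoor paths from R to B (paths whose first edge points into R):
  P1: R <- G -> B
  P2: R <- F -> B
  P3: R <- H -> P <- V -> B
Condition 1 (no descendant of R in the set): FAILS — P is a descendant of R.
Condition 2 (every backdoor path blocked by {F, G, P}):
  P1: blocked at fork node G ∈ conditioning set.
  P2: blocked at fork node F ∈ conditioning set.
  P3: open — collider(s) P are conditioned on (or have a conditioned descendant) and no non-collider on the path is in the set.
{F, G, P} does not satisfy the backdoor criterion.

No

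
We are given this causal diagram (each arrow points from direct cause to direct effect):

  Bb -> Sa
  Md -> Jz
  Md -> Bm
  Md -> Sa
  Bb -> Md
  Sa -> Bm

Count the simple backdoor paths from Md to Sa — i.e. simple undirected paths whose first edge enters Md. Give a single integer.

1

A backdoor path from Md to Sa is any simple undirected path whose first edge points into Md (i.e. leaves Md via a parent).
Parents of Md: {Bb}.
Enumerating:
  P1: Md <- Bb -> Sa
That exhausts the simple backdoor paths. Count: 1.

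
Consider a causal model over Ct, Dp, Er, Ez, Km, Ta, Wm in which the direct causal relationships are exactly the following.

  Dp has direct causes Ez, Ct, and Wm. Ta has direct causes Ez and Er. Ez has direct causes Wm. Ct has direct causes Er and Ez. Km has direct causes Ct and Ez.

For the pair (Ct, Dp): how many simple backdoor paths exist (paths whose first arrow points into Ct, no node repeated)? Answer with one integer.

4

A backdoor path from Ct to Dp is any simple undirected path whose first edge points into Ct (i.e. leaves Ct via a parent).
Parents of Ct: {Er, Ez}.
Enumerating:
  P1: Ct <- Er -> Ta <- Ez <- Wm -> Dp
  P2: Ct <- Er -> Ta <- Ez -> Dp
  P3: Ct <- Ez <- Wm -> Dp
  P4: Ct <- Ez -> Dp
That exhausts the simple backdoor paths. Count: 4.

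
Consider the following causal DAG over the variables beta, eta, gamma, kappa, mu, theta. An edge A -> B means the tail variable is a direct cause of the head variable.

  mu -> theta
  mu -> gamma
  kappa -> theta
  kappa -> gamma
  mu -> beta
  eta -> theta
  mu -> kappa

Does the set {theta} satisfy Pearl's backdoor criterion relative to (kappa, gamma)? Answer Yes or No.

No

Backdoor paths from kappa to gamma (paths whose first edge points into kappa):
  P1: kappa <- mu -> gamma
Condition 1 (no descendant of kappa in the set): FAILS — theta is a descendant of kappa.
Condition 2 (every backdoor path blocked by {theta}):
  P1: open — no interior node is in the conditioning set.
{theta} does not satisfy the backdoor criterion.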